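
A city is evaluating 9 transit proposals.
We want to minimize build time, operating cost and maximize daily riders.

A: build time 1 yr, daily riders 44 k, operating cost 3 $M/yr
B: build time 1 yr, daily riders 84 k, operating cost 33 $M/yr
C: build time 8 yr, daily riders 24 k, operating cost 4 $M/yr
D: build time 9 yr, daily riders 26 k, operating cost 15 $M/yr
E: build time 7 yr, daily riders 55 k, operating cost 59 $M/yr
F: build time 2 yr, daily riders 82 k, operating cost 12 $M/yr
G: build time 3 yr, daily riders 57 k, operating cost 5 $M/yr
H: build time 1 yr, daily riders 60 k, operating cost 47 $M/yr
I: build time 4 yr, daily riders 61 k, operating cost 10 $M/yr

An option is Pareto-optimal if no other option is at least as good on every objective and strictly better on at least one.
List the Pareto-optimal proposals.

A: not dominated (best operating cost).
B: not dominated (best daily riders).
C: dominated by A (build time 1≤8, daily riders 44≥24, operating cost 3≤4).
D: dominated by A (build time 1≤9, daily riders 44≥26, operating cost 3≤15).
E: dominated by B (build time 1≤7, daily riders 84≥55, operating cost 33≤59).
F: not dominated.
G: not dominated.
H: dominated by B (build time 1≤1, daily riders 84≥60, operating cost 33≤47).
I: not dominated.

A, B, F, G, I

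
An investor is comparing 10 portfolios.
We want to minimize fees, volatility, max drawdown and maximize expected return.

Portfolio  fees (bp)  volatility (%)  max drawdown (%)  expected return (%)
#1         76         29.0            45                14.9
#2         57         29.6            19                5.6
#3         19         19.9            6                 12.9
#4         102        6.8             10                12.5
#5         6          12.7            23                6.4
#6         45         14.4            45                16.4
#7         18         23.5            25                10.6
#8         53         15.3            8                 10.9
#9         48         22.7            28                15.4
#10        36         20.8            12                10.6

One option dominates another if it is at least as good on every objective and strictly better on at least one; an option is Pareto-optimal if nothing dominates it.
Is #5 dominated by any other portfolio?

#1: worse on fees (76 vs 6).
#2: worse on fees (57 vs 6).
#3: worse on fees (19 vs 6).
#4: worse on fees (102 vs 6).
#6: worse on fees (45 vs 6).
#7: worse on fees (18 vs 6).
#8: worse on fees (53 vs 6).
#9: worse on fees (48 vs 6).
#10: worse on fees (36 vs 6).
No option is at least as good as #5 on every objective and strictly better on one.

No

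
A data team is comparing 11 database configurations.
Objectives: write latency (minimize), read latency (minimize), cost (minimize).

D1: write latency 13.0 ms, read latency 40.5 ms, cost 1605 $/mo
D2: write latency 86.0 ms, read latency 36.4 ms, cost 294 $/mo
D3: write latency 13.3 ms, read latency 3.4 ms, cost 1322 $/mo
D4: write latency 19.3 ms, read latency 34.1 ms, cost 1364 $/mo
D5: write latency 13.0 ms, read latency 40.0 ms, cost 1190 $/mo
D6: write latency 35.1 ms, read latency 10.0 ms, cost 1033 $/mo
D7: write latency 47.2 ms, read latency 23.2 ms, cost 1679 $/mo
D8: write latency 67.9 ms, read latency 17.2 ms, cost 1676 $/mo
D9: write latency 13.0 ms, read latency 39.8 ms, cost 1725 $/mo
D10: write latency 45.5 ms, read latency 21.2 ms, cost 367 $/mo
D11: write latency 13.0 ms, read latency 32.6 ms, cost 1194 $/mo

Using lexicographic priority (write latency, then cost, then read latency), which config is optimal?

D5

First minimize write latency: best is 13.0, kept {D1, D5, D9, D11}.
Then minimize cost: best is 1190, kept {D5}.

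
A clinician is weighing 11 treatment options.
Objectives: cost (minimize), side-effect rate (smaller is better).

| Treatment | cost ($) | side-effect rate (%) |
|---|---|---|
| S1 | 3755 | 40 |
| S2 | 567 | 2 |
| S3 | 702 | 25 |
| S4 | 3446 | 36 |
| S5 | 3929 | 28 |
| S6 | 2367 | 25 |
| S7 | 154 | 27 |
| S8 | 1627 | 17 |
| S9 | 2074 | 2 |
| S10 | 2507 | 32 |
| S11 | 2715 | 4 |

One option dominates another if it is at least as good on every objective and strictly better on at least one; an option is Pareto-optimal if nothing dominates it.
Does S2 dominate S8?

Yes

S2 vs S8: cost 567≤1627, side-effect rate 2≤17 — S2 is at least as good on every objective with at least one strict improvement.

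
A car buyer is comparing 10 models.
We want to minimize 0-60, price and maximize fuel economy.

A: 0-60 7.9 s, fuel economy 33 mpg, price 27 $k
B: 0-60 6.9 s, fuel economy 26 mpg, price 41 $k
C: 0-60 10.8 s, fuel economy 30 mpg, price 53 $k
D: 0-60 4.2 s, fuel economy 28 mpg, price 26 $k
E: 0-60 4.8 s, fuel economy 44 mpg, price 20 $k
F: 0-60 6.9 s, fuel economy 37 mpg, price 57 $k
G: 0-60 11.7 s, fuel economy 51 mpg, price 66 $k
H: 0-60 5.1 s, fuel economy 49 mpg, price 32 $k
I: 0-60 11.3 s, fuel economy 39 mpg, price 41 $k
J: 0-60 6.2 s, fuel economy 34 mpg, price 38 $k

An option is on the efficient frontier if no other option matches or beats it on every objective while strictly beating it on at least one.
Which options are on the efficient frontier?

D, E, G, H

A: dominated by E (0-60 4.8≤7.9, fuel economy 44≥33, price 20≤27).
B: dominated by D (0-60 4.2≤6.9, fuel economy 28≥26, price 26≤41).
C: dominated by A (0-60 7.9≤10.8, fuel economy 33≥30, price 27≤53).
D: not dominated (best 0-60).
E: not dominated (best price).
F: dominated by E (0-60 4.8≤6.9, fuel economy 44≥37, price 20≤57).
G: not dominated (best fuel economy).
H: not dominated.
I: dominated by E (0-60 4.8≤11.3, fuel economy 44≥39, price 20≤41).
J: dominated by E (0-60 4.8≤6.2, fuel economy 44≥34, price 20≤38).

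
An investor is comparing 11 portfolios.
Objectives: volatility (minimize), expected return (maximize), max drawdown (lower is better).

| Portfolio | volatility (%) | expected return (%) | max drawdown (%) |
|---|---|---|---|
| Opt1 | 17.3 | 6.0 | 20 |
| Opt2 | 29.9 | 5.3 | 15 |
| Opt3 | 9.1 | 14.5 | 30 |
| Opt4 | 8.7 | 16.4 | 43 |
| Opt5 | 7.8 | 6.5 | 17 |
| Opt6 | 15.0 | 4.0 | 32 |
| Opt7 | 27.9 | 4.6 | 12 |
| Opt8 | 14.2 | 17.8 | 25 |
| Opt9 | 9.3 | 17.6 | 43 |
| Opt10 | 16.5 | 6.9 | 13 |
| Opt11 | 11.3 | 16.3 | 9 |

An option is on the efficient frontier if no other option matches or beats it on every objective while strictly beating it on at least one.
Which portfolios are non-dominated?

Opt3, Opt4, Opt5, Opt8, Opt9, Opt11

Opt1: dominated by Opt5 (volatility 7.8≤17.3, expected return 6.5≥6.0, max drawdown 17≤20).
Opt2: dominated by Opt10 (volatility 16.5≤29.9, expected return 6.9≥5.3, max drawdown 13≤15).
Opt3: not dominated.
Opt4: not dominated.
Opt5: not dominated (best volatility).
Opt6: dominated by Opt3 (volatility 9.1≤15.0, expected return 14.5≥4.0, max drawdown 30≤32).
Opt7: dominated by Opt11 (volatility 11.3≤27.9, expected return 16.3≥4.6, max drawdown 9≤12).
Opt8: not dominated (best expected return).
Opt9: not dominated.
Opt10: dominated by Opt11 (volatility 11.3≤16.5, expected return 16.3≥6.9, max drawdown 9≤13).
Opt11: not dominated (best max drawdown).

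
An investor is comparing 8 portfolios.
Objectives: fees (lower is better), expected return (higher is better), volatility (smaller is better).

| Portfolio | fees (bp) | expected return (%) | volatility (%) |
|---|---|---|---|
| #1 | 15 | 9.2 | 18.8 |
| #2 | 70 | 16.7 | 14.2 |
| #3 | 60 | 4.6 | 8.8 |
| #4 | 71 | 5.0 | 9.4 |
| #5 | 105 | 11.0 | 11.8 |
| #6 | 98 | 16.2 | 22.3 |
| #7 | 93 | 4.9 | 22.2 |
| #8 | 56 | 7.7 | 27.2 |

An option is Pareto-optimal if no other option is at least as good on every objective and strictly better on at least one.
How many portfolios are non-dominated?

5

#1: not dominated (best fees).
#2: not dominated (best expected return).
#3: not dominated (best volatility).
#4: not dominated.
#5: not dominated.
#6: dominated by #2 (fees 70≤98, expected return 16.7≥16.2, volatility 14.2≤22.3).
#7: dominated by #1 (fees 15≤93, expected return 9.2≥4.9, volatility 18.8≤22.2).
#8: dominated by #1 (fees 15≤56, expected return 9.2≥7.7, volatility 18.8≤27.2).
Pareto-optimal: #1, #2, #3, #4, #5 → 5.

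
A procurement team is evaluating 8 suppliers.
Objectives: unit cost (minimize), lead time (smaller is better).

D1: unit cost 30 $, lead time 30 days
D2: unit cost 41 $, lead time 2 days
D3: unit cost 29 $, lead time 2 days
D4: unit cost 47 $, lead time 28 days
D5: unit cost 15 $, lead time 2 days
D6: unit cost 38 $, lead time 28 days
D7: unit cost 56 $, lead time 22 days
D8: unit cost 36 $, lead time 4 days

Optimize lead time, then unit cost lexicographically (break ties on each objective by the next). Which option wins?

D5

First minimize lead time: best is 2, kept {D2, D3, D5}.
Then minimize unit cost: best is 15, kept {D5}.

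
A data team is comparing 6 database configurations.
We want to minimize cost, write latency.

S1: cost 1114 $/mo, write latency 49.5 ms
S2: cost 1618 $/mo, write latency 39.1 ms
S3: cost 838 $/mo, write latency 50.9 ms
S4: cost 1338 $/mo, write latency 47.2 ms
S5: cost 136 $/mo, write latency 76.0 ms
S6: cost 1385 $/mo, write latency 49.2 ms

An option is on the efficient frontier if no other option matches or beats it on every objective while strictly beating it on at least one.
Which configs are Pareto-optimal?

S1: not dominated.
S2: not dominated (best write latency).
S3: not dominated.
S4: not dominated.
S5: not dominated (best cost).
S6: dominated by S4 (cost 1338≤1385, write latency 47.2≤49.2).

S1, S2, S3, S4, S5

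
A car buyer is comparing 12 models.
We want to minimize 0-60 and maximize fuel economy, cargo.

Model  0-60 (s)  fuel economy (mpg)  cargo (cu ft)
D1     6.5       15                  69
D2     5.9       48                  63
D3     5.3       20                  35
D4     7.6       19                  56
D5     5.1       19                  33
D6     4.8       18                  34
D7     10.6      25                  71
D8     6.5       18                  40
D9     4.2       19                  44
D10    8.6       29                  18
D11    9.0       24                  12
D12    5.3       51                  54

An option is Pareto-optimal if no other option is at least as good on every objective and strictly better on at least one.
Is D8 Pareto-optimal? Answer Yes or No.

D2 vs D8: 0-60 5.9≤6.5, fuel economy 48≥18, cargo 63≥40 — D2 is at least as good on every objective and strictly better on at least one, so D2 dominates D8.

No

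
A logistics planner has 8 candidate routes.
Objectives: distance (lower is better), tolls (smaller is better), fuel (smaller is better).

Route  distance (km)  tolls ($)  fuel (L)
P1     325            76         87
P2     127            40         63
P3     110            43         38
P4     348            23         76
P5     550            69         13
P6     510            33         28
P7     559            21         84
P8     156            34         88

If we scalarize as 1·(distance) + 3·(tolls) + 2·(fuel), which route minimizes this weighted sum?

P1: 1·325 + 3·76 + 2·87 = 727
P2: 1·127 + 3·40 + 2·63 = 373
P3: 1·110 + 3·43 + 2·38 = 315
P4: 1·348 + 3·23 + 2·76 = 569
P5: 1·550 + 3·69 + 2·13 = 783
P6: 1·510 + 3·33 + 2·28 = 665
P7: 1·559 + 3·21 + 2·84 = 790
P8: 1·156 + 3·34 + 2·88 = 434
Lowest: P3 at 315.

P3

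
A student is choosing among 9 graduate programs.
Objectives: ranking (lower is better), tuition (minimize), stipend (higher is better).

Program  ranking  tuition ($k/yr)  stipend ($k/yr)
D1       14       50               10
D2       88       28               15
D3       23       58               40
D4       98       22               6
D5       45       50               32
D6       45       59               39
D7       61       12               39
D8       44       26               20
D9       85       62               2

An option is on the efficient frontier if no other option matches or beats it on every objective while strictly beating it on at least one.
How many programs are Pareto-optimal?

D1: not dominated (best ranking).
D2: dominated by D7 (ranking 61≤88, tuition 12≤28, stipend 39≥15).
D3: not dominated (best stipend).
D4: dominated by D7 (ranking 61≤98, tuition 12≤22, stipend 39≥6).
D5: not dominated.
D6: dominated by D3 (ranking 23≤45, tuition 58≤59, stipend 40≥39).
D7: not dominated (best tuition).
D8: not dominated.
D9: dominated by D1 (ranking 14≤85, tuition 50≤62, stipend 10≥2).
Pareto-optimal: D1, D3, D5, D7, D8 → 5.

5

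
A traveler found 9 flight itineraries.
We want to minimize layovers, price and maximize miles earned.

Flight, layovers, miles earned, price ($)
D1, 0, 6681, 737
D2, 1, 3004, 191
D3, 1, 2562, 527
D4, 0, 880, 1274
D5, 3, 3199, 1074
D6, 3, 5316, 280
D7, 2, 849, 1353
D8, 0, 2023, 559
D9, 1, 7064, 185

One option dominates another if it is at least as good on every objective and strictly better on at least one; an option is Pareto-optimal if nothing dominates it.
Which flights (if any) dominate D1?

D2: worse on layovers (1 vs 0).
D3: worse on layovers (1 vs 0).
D4: worse on miles earned (880 vs 6681).
D5: worse on layovers (3 vs 0).
D6: worse on layovers (3 vs 0).
D7: worse on layovers (2 vs 0).
D8: worse on miles earned (2023 vs 6681).
D9: worse on layovers (1 vs 0).
No option dominates D1.

none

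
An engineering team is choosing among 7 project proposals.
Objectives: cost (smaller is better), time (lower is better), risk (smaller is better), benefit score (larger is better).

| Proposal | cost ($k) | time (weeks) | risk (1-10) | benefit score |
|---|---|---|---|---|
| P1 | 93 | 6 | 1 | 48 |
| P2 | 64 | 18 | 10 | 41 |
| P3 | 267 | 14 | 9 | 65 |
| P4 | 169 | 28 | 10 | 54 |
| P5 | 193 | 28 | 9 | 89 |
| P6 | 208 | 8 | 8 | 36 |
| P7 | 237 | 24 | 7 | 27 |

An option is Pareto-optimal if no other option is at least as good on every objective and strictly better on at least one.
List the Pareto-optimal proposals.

P1: not dominated (best time).
P2: not dominated (best cost).
P3: not dominated.
P4: not dominated.
P5: not dominated (best benefit score).
P6: dominated by P1 (cost 93≤208, time 6≤8, risk 1≤8, benefit score 48≥36).
P7: dominated by P1 (cost 93≤237, time 6≤24, risk 1≤7, benefit score 48≥27).

P1, P2, P3, P4, P5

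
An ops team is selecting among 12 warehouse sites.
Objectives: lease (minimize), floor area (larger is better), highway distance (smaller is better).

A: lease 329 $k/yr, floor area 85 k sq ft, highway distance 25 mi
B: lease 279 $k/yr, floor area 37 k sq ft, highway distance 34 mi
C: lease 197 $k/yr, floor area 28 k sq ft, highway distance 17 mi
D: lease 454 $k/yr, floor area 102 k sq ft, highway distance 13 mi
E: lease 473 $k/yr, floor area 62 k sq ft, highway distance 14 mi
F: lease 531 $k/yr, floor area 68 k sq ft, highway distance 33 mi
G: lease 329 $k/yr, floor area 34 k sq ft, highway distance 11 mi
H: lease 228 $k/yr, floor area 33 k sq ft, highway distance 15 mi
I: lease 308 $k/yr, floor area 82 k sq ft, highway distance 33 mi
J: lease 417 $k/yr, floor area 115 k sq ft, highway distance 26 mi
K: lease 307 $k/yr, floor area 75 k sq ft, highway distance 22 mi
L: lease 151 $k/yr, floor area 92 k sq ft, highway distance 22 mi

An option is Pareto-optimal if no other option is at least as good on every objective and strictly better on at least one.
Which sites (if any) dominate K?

L: lease 151≤307, floor area 92≥75, highway distance 22≤22 — dominates K.
Others (A, B, C, D, E, F, G, H, I, J) are each worse than K on at least one objective.

L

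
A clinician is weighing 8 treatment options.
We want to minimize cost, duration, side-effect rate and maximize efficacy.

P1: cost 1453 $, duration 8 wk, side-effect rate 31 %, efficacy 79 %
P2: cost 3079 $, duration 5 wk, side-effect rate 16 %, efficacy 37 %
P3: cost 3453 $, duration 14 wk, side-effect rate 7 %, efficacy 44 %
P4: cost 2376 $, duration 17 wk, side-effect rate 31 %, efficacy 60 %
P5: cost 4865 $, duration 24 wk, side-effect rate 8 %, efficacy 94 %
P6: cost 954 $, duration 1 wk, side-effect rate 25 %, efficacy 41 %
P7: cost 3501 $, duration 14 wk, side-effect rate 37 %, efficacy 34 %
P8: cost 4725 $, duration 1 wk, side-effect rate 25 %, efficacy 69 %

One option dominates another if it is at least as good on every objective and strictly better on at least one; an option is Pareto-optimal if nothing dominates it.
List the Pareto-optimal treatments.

P1: not dominated.
P2: not dominated.
P3: not dominated (best side-effect rate).
P4: dominated by P1 (cost 1453≤2376, duration 8≤17, side-effect rate 31≤31, efficacy 79≥60).
P5: not dominated (best efficacy).
P6: not dominated (best cost).
P7: dominated by P1 (cost 1453≤3501, duration 8≤14, side-effect rate 31≤37, efficacy 79≥34).
P8: not dominated.

P1, P2, P3, P5, P6, P8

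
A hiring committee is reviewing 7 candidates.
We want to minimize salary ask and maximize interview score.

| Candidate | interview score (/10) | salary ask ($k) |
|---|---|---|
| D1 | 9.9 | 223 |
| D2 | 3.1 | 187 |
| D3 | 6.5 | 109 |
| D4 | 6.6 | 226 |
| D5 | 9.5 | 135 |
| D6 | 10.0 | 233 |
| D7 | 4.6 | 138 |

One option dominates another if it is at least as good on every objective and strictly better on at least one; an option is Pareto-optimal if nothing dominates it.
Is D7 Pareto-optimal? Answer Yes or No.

D3 vs D7: interview score 6.5≥4.6, salary ask 109≤138 — D3 is at least as good on every objective and strictly better on at least one, so D3 dominates D7.

No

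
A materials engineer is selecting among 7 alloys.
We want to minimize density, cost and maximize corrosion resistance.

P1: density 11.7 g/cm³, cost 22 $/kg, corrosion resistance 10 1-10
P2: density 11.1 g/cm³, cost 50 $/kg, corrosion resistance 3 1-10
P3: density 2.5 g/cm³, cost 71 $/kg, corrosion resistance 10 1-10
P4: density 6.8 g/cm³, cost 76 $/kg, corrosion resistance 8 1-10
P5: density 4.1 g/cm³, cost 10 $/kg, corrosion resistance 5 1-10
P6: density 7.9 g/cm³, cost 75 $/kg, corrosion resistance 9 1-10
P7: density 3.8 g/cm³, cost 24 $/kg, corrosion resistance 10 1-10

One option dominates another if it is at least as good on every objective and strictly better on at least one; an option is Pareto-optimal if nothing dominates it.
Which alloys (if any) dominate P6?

P3, P7

P3: density 2.5≤7.9, cost 71≤75, corrosion resistance 10≥9 — dominates P6.
P7: density 3.8≤7.9, cost 24≤75, corrosion resistance 10≥9 — dominates P6.
Others (P1, P2, P4, P5) are each worse than P6 on at least one objective.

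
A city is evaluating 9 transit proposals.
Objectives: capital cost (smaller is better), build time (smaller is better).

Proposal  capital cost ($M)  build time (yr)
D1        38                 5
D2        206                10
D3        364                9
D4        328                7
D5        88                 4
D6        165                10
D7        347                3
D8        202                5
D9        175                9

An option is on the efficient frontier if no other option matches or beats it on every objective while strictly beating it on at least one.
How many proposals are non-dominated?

D1: not dominated (best capital cost).
D2: dominated by D1 (capital cost 38≤206, build time 5≤10).
D3: dominated by D1 (capital cost 38≤364, build time 5≤9).
D4: dominated by D1 (capital cost 38≤328, build time 5≤7).
D5: not dominated.
D6: dominated by D1 (capital cost 38≤165, build time 5≤10).
D7: not dominated (best build time).
D8: dominated by D1 (capital cost 38≤202, build time 5≤5).
D9: dominated by D1 (capital cost 38≤175, build time 5≤9).
Pareto-optimal: D1, D5, D7 → 3.

3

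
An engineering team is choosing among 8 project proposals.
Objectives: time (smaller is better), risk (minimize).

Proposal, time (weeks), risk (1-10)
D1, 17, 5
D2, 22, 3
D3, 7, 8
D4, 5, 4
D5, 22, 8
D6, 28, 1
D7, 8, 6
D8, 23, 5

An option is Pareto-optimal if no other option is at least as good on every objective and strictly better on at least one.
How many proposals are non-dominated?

3

D1: dominated by D4 (time 5≤17, risk 4≤5).
D2: not dominated.
D3: dominated by D4 (time 5≤7, risk 4≤8).
D4: not dominated (best time).
D5: dominated by D1 (time 17≤22, risk 5≤8).
D6: not dominated (best risk).
D7: dominated by D4 (time 5≤8, risk 4≤6).
D8: dominated by D1 (time 17≤23, risk 5≤5).
Pareto-optimal: D2, D4, D6 → 3.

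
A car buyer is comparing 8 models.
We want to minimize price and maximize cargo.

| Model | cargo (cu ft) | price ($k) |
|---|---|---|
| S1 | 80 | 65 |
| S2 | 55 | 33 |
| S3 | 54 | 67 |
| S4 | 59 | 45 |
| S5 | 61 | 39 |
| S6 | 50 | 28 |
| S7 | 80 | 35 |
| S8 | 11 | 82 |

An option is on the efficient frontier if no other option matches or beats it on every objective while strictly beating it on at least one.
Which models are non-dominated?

S2, S6, S7

S1: dominated by S7 (cargo 80≥80, price 35≤65).
S2: not dominated.
S3: dominated by S1 (cargo 80≥54, price 65≤67).
S4: dominated by S5 (cargo 61≥59, price 39≤45).
S5: dominated by S7 (cargo 80≥61, price 35≤39).
S6: not dominated (best price).
S7: not dominated.
S8: dominated by S1 (cargo 80≥11, price 65≤82).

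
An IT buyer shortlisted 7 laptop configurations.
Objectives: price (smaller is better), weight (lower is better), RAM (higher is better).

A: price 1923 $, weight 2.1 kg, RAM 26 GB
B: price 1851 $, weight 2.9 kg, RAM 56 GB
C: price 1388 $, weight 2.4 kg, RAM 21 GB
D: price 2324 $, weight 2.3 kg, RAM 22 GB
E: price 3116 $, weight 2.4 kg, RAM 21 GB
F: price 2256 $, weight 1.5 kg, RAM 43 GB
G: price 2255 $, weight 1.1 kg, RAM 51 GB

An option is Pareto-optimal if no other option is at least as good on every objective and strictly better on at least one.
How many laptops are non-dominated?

A: not dominated.
B: not dominated (best RAM).
C: not dominated (best price).
D: dominated by A (price 1923≤2324, weight 2.1≤2.3, RAM 26≥22).
E: dominated by A (price 1923≤3116, weight 2.1≤2.4, RAM 26≥21).
F: dominated by G (price 2255≤2256, weight 1.1≤1.5, RAM 51≥43).
G: not dominated (best weight).
Pareto-optimal: A, B, C, G → 4.

4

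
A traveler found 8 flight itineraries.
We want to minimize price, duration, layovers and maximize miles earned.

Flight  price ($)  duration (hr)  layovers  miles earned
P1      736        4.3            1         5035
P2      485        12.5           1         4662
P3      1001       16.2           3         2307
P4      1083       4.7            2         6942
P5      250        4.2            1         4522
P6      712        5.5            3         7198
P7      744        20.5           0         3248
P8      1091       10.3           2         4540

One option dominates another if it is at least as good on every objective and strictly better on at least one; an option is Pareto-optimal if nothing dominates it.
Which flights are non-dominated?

P1: not dominated.
P2: not dominated.
P3: dominated by P1 (price 736≤1001, duration 4.3≤16.2, layovers 1≤3, miles earned 5035≥2307).
P4: not dominated.
P5: not dominated (best price).
P6: not dominated (best miles earned).
P7: not dominated (best layovers).
P8: dominated by P1 (price 736≤1091, duration 4.3≤10.3, layovers 1≤2, miles earned 5035≥4540).

P1, P2, P4, P5, P6, P7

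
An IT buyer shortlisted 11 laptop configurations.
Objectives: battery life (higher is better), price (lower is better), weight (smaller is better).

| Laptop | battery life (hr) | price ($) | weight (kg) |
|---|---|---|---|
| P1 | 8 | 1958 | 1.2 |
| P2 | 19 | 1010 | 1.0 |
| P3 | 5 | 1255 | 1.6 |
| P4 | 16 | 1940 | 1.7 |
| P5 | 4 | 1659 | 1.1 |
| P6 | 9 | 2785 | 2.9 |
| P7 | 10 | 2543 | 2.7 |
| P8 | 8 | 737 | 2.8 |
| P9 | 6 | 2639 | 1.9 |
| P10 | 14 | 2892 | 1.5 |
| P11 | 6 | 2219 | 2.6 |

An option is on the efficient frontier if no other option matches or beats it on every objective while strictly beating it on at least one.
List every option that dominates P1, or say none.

P2

P2: battery life 19≥8, price 1010≤1958, weight 1.0≤1.2 — dominates P1.
Others (P3, P4, P5, P6, P7, P8, P9, P10, P11) are each worse than P1 on at least one objective.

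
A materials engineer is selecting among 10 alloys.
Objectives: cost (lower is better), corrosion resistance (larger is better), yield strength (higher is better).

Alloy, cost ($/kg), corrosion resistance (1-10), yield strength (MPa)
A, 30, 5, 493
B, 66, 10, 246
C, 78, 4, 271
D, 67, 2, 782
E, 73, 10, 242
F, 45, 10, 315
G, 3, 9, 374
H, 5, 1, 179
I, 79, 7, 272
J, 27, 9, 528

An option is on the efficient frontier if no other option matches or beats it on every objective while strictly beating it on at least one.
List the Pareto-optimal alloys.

D, F, G, J

A: dominated by J (cost 27≤30, corrosion resistance 9≥5, yield strength 528≥493).
B: dominated by F (cost 45≤66, corrosion resistance 10≥10, yield strength 315≥246).
C: dominated by A (cost 30≤78, corrosion resistance 5≥4, yield strength 493≥271).
D: not dominated (best yield strength).
E: dominated by B (cost 66≤73, corrosion resistance 10≥10, yield strength 246≥242).
F: not dominated.
G: not dominated (best cost).
H: dominated by G (cost 3≤5, corrosion resistance 9≥1, yield strength 374≥179).
I: dominated by F (cost 45≤79, corrosion resistance 10≥7, yield strength 315≥272).
J: not dominated.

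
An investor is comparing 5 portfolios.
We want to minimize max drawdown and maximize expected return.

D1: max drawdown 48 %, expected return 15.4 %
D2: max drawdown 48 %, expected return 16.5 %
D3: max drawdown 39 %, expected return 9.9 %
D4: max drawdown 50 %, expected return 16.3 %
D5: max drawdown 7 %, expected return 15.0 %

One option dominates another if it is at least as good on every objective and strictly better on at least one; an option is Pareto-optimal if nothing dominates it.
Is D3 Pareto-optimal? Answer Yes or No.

No

D5 vs D3: max drawdown 7≤39, expected return 15.0≥9.9 — D5 is at least as good on every objective and strictly better on at least one, so D5 dominates D3.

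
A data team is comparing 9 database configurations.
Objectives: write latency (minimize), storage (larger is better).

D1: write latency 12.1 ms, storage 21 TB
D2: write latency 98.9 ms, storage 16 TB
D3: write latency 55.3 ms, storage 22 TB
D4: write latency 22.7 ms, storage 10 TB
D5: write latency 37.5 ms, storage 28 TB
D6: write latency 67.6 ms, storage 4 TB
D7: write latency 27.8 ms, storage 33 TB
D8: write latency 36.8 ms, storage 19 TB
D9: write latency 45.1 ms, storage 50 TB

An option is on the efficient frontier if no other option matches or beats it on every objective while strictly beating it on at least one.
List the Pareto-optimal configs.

D1: not dominated (best write latency).
D2: dominated by D1 (write latency 12.1≤98.9, storage 21≥16).
D3: dominated by D5 (write latency 37.5≤55.3, storage 28≥22).
D4: dominated by D1 (write latency 12.1≤22.7, storage 21≥10).
D5: dominated by D7 (write latency 27.8≤37.5, storage 33≥28).
D6: dominated by D1 (write latency 12.1≤67.6, storage 21≥4).
D7: not dominated.
D8: dominated by D1 (write latency 12.1≤36.8, storage 21≥19).
D9: not dominated (best storage).

D1, D7, D9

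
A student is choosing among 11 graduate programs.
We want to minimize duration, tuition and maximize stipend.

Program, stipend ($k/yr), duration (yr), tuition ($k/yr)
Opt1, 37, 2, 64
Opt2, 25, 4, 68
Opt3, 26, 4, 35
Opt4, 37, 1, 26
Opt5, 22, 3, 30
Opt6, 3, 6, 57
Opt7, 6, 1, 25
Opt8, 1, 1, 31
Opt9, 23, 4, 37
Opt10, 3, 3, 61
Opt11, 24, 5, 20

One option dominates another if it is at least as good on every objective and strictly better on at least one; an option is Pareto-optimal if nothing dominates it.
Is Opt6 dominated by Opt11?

Yes

Opt11 vs Opt6: stipend 24≥3, duration 5≤6, tuition 20≤57 — Opt11 is at least as good on every objective with at least one strict improvement.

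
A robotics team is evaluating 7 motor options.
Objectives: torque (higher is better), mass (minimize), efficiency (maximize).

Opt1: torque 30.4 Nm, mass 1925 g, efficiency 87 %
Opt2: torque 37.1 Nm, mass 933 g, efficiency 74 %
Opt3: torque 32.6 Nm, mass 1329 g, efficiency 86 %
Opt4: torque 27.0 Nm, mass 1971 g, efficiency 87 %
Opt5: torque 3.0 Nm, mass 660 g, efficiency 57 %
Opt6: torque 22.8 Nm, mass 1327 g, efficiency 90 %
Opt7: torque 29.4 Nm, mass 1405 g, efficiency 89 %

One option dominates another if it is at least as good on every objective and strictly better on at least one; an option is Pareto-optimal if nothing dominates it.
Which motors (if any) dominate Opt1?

none

Opt2: worse on efficiency (74 vs 87).
Opt3: worse on efficiency (86 vs 87).
Opt4: worse on torque (27.0 vs 30.4).
Opt5: worse on torque (3.0 vs 30.4).
Opt6: worse on torque (22.8 vs 30.4).
Opt7: worse on torque (29.4 vs 30.4).
No option dominates Opt1.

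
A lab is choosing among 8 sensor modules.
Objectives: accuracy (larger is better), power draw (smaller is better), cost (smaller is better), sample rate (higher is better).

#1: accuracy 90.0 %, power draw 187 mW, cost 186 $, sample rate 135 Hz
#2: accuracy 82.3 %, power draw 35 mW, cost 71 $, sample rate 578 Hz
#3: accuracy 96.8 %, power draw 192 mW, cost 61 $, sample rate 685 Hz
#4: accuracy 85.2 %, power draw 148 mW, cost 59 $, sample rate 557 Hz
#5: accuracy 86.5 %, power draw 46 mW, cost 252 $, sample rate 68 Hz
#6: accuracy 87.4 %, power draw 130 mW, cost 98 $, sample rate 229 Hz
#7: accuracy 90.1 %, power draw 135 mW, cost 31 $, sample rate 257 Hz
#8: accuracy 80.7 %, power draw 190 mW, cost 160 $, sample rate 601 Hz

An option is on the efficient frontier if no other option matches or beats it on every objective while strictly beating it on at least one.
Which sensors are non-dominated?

#1: dominated by #7 (accuracy 90.1≥90.0, power draw 135≤187, cost 31≤186, sample rate 257≥135).
#2: not dominated (best power draw).
#3: not dominated (best accuracy).
#4: not dominated.
#5: not dominated.
#6: not dominated.
#7: not dominated (best cost).
#8: not dominated.

#2, #3, #4, #5, #6, #7, #8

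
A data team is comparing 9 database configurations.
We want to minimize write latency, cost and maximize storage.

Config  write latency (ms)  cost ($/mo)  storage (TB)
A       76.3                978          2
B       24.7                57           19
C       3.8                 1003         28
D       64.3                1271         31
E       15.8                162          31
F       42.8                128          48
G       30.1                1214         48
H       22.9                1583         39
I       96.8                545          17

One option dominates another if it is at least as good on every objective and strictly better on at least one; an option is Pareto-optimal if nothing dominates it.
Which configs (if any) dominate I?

B, E, F

B: write latency 24.7≤96.8, cost 57≤545, storage 19≥17 — dominates I.
E: write latency 15.8≤96.8, cost 162≤545, storage 31≥17 — dominates I.
F: write latency 42.8≤96.8, cost 128≤545, storage 48≥17 — dominates I.
Others (A, C, D, G, H) are each worse than I on at least one objective.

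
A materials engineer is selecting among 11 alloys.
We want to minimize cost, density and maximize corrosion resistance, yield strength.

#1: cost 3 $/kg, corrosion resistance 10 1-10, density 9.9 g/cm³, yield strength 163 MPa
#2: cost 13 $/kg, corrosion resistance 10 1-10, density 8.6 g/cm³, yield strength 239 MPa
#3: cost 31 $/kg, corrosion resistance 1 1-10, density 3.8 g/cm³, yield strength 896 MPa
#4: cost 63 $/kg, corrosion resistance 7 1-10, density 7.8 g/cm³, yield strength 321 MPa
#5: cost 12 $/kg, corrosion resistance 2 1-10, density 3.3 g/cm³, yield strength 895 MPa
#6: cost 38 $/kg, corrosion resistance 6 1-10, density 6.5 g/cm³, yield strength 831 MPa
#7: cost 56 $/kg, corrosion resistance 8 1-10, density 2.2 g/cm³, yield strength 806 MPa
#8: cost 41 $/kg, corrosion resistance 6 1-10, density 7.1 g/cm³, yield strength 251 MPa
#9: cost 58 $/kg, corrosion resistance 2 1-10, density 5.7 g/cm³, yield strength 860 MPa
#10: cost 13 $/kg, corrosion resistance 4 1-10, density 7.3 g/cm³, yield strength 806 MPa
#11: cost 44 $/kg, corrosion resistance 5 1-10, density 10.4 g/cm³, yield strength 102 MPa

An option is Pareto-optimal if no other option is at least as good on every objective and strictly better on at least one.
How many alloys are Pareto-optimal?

#1: not dominated (best cost).
#2: not dominated.
#3: not dominated (best yield strength).
#4: dominated by #7 (cost 56≤63, corrosion resistance 8≥7, density 2.2≤7.8, yield strength 806≥321).
#5: not dominated.
#6: not dominated.
#7: not dominated (best density).
#8: dominated by #6 (cost 38≤41, corrosion resistance 6≥6, density 6.5≤7.1, yield strength 831≥251).
#9: dominated by #5 (cost 12≤58, corrosion resistance 2≥2, density 3.3≤5.7, yield strength 895≥860).
#10: not dominated.
#11: dominated by #1 (cost 3≤44, corrosion resistance 10≥5, density 9.9≤10.4, yield strength 163≥102).
Pareto-optimal: #1, #2, #3, #5, #6, #7, #10 → 7.

7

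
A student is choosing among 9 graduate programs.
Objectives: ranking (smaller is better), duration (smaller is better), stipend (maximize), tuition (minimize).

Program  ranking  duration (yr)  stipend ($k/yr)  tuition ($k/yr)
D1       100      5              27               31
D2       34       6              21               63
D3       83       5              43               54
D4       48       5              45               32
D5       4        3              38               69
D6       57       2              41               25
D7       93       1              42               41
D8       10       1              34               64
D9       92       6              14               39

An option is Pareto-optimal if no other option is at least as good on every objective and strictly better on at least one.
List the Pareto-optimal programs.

D2, D4, D5, D6, D7, D8

D1: dominated by D6 (ranking 57≤100, duration 2≤5, stipend 41≥27, tuition 25≤31).
D2: not dominated.
D3: dominated by D4 (ranking 48≤83, duration 5≤5, stipend 45≥43, tuition 32≤54).
D4: not dominated (best stipend).
D5: not dominated (best ranking).
D6: not dominated (best tuition).
D7: not dominated.
D8: not dominated.
D9: dominated by D4 (ranking 48≤92, duration 5≤6, stipend 45≥14, tuition 32≤39).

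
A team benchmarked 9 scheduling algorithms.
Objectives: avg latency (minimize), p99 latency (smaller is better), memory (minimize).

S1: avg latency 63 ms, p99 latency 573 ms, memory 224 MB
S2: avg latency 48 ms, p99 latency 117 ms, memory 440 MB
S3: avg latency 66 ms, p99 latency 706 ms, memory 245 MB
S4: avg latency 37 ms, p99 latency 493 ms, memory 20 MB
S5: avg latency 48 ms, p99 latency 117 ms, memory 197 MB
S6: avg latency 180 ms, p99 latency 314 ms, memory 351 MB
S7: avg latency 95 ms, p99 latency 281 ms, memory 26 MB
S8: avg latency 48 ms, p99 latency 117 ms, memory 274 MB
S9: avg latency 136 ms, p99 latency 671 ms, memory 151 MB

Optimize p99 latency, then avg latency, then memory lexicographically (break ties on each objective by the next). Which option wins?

First minimize p99 latency: best is 117, kept {S2, S5, S8}.
Then minimize avg latency: best is 48, kept {S2, S5, S8}.
Then minimize memory: best is 197, kept {S5}.

S5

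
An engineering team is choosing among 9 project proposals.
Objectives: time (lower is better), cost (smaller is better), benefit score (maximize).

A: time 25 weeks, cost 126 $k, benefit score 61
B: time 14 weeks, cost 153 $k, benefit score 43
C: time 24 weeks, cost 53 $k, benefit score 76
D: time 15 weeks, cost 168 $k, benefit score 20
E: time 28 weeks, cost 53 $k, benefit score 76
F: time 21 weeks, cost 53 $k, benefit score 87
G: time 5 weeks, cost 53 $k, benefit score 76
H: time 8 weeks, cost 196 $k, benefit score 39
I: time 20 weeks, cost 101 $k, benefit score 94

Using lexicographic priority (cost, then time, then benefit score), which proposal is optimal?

First minimize cost: best is 53, kept {C, E, F, G}.
Then minimize time: best is 5, kept {G}.

G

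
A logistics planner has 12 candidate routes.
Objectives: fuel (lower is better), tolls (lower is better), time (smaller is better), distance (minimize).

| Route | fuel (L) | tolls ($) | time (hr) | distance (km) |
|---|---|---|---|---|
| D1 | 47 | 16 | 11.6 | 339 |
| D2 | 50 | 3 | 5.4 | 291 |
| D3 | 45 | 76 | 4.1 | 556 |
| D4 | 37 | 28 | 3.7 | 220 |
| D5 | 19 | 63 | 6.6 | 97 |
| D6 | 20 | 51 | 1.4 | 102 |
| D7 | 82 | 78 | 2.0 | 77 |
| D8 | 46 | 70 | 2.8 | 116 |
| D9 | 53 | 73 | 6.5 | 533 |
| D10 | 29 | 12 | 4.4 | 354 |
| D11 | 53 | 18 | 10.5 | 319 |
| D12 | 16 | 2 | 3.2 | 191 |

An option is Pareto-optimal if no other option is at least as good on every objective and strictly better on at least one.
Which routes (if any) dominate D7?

D1: worse on time (11.6 vs 2.0).
D2: worse on time (5.4 vs 2.0).
D3: worse on time (4.1 vs 2.0).
D4: worse on time (3.7 vs 2.0).
D5: worse on time (6.6 vs 2.0).
D6: worse on distance (102 vs 77).
D8: worse on time (2.8 vs 2.0).
D9: worse on time (6.5 vs 2.0).
D10: worse on time (4.4 vs 2.0).
D11: worse on time (10.5 vs 2.0).
D12: worse on time (3.2 vs 2.0).
No option dominates D7.

none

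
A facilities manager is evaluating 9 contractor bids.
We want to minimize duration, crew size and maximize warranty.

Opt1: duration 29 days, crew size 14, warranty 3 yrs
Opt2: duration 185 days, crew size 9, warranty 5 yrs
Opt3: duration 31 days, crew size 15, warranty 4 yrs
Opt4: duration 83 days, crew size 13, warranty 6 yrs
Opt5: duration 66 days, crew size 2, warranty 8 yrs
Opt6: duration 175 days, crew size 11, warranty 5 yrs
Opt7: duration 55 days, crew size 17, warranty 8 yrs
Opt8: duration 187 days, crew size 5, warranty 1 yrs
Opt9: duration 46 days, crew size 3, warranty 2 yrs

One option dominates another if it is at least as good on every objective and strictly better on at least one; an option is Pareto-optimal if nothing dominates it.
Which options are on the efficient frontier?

Opt1: not dominated (best duration).
Opt2: dominated by Opt5 (duration 66≤185, crew size 2≤9, warranty 8≥5).
Opt3: not dominated.
Opt4: dominated by Opt5 (duration 66≤83, crew size 2≤13, warranty 8≥6).
Opt5: not dominated (best crew size).
Opt6: dominated by Opt5 (duration 66≤175, crew size 2≤11, warranty 8≥5).
Opt7: not dominated.
Opt8: dominated by Opt5 (duration 66≤187, crew size 2≤5, warranty 8≥1).
Opt9: not dominated.

Opt1, Opt3, Opt5, Opt7, Opt9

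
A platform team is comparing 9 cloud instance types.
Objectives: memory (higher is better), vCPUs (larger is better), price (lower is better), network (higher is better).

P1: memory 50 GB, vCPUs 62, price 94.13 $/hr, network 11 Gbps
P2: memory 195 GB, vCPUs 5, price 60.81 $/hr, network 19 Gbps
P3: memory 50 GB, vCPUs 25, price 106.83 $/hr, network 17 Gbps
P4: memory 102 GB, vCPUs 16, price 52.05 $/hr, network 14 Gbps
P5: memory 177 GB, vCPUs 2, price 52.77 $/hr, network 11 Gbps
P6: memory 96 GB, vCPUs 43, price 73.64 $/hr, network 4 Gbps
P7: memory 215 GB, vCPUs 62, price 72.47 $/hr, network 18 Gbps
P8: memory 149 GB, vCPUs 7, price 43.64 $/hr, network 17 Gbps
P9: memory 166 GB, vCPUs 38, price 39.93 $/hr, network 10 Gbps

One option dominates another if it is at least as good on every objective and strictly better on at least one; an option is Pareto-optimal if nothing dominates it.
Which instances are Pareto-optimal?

P1: dominated by P7 (memory 215≥50, vCPUs 62≥62, price 72.47≤94.13, network 18≥11).
P2: not dominated (best network).
P3: dominated by P7 (memory 215≥50, vCPUs 62≥25, price 72.47≤106.83, network 18≥17).
P4: not dominated.
P5: not dominated.
P6: dominated by P7 (memory 215≥96, vCPUs 62≥43, price 72.47≤73.64, network 18≥4).
P7: not dominated (best memory).
P8: not dominated.
P9: not dominated (best price).

P2, P4, P5, P7, P8, P9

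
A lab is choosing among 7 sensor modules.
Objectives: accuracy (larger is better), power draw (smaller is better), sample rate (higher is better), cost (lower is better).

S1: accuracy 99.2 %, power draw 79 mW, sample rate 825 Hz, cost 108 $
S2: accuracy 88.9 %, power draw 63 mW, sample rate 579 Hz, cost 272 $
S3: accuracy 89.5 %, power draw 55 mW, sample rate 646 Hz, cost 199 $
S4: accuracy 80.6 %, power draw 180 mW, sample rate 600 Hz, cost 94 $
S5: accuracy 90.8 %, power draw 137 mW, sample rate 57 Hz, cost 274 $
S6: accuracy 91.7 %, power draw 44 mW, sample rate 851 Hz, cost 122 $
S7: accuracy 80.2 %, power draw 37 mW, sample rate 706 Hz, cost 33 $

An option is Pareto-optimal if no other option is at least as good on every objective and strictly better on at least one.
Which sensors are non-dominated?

S1: not dominated (best accuracy).
S2: dominated by S3 (accuracy 89.5≥88.9, power draw 55≤63, sample rate 646≥579, cost 199≤272).
S3: dominated by S6 (accuracy 91.7≥89.5, power draw 44≤55, sample rate 851≥646, cost 122≤199).
S4: not dominated.
S5: dominated by S1 (accuracy 99.2≥90.8, power draw 79≤137, sample rate 825≥57, cost 108≤274).
S6: not dominated (best sample rate).
S7: not dominated (best power draw).

S1, S4, S6, S7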